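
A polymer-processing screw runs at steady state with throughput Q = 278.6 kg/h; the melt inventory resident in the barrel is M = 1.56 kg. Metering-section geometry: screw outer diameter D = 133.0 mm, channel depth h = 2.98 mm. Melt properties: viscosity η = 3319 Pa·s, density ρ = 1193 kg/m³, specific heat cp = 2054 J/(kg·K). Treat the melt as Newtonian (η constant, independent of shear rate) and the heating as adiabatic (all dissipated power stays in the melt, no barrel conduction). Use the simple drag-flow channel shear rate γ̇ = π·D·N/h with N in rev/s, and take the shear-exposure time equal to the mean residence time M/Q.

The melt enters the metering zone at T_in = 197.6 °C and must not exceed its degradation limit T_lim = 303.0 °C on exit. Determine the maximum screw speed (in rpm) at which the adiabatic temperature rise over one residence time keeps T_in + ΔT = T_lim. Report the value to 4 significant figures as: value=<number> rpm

Throughput in SI: Q_s = 278.6 kg/h ÷ 3600 s/h = 0.0773889 kg/s
t_res = M / Q_s = 1.56 ÷ 0.0773889 = 20.1579 s
Convert to metres: D = 0.133 m, h = 0.00298 m
Allowable rise: ΔT_a = T_lim − T_in = 303.0 − 197.6 = 105.4 K
Invert ΔT = ηγ̇²t_res/(ρcp) for γ̇: γ̇_max² = ΔT_a ρ cp / (η t_res) = 105.4·1193·2054 / (3319·20.1579) = 3860.36 s⁻²
γ̇_max = √3860.36 = 62.1318 s⁻¹
N_max = γ̇_max·h / (π·D) = 62.1318 · 0.00298 / (π · 0.133) = 0.443128 rev/s = 26.5877 rpm

value=26.59 rpm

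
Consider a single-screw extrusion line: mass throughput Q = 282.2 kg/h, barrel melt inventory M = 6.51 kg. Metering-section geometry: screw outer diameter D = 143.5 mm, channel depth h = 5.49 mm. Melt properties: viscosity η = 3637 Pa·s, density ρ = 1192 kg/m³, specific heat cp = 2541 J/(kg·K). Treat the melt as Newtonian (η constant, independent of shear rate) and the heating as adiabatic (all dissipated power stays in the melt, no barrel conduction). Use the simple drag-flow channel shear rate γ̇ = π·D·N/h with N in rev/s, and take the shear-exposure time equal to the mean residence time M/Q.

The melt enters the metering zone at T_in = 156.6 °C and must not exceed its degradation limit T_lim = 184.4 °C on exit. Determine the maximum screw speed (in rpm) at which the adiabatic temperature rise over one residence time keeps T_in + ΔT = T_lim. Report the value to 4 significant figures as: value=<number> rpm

value=12.20 rpm

Q_s = Q / 3600 = 282.2 / 3600 = 0.0783889 kg/s
Mean residence time: t_res = M/Q_s = 6.51 kg / 0.0783889 kg/s = 83.0475 s
Geometry in SI: D = 143.5 mm → 0.1435 m, h = 5.49 mm → 0.00549 m
ΔT_a = T_lim − T_in = 184.4 °C − 156.6 °C = 27.8 K
Invert ΔT = ηγ̇²t_res/(ρcp) for γ̇: γ̇_max² = ΔT_a ρ cp / (η t_res) = 27.8·1192·2541 / (3637·83.0475) = 278.776 s⁻²
γ̇_max = sqrt(278.776) = 16.6966 s⁻¹
Solve γ̇ = πDN/h for N: N_max = γ̇_max·h/(π·D) = 16.6966 × 0.00549 / (π × 0.1435) = 0.203329 rev/s = 12.1997 rpm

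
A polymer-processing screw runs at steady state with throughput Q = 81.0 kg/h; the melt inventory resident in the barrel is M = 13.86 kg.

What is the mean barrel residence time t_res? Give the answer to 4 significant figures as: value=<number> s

Q_s = Q / 3600 = 81.0 / 3600 = 0.0225 kg/s
t_res = M / Q_s = 13.86 ÷ 0.0225 = 616 s

value=616.0 s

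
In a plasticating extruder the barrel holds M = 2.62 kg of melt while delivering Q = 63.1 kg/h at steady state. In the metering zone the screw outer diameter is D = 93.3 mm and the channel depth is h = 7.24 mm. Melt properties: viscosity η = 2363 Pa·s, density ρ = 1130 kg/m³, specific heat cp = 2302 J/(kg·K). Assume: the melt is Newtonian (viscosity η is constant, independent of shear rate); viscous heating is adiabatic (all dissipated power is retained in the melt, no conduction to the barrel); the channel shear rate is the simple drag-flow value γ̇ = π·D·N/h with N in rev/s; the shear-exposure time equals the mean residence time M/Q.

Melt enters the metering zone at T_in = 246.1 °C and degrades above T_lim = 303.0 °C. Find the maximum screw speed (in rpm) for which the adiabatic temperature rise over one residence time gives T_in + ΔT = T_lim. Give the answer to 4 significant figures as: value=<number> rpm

Q_s = Q / 3600 = 63.1 / 3600 = 0.0175278 kg/s
t_res = M / Q_s = 2.62 / 0.0175278 = 149.477 s
D = 93.3 mm = 0.0933 m;  h = 7.24 mm = 0.00724 m
ΔT_a = T_lim − T_in = 303.0 − 246.1 = 56.9 K
γ̇_max² = ΔT_a·ρ·cp/(η·t_res) = 56.9·1130·2302/(2363·149.477) = 419.042 s⁻²
Take the square root: γ̇_max = √(419.042) = 20.4705 s⁻¹
N_max = γ̇_max h / (πD) = 20.4705·0.00724/(π·0.0933) = 0.505634 rev/s → ×60 = 30.338 rpm

value=30.34 rpm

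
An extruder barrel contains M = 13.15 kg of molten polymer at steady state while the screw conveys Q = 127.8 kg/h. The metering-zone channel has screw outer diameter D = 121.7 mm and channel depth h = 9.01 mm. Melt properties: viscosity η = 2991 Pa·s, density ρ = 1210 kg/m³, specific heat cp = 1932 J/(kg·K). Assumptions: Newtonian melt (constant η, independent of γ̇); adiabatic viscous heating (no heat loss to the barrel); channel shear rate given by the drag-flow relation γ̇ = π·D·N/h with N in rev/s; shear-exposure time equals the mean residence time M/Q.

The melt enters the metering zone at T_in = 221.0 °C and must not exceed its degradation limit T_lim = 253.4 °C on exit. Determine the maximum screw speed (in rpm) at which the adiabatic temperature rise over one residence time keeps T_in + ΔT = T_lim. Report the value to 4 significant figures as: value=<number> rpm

value=11.69 rpm

Q_s = Q / 3600 = 127.8 / 3600 = 0.0355 kg/s
t_res = M / Q_s = 13.15 ÷ 0.0355 = 370.423 s
Convert to metres: D = 0.1217 m, h = 0.00901 m
ΔT_a = T_lim − T_in = 253.4 °C − 221.0 °C = 32.4 K
γ̇_max² = ΔT_a·ρ·cp / (η·t_res) = [32.4 × 1210 × 1932] / [2991 × 370.423] = 68.3634 s⁻²
Take the square root: γ̇_max = √(68.3634) = 8.26822 s⁻¹
N_max = γ̇_max h / (πD) = 8.26822·0.00901/(π·0.1217) = 0.194848 rev/s → ×60 = 11.6909 rpm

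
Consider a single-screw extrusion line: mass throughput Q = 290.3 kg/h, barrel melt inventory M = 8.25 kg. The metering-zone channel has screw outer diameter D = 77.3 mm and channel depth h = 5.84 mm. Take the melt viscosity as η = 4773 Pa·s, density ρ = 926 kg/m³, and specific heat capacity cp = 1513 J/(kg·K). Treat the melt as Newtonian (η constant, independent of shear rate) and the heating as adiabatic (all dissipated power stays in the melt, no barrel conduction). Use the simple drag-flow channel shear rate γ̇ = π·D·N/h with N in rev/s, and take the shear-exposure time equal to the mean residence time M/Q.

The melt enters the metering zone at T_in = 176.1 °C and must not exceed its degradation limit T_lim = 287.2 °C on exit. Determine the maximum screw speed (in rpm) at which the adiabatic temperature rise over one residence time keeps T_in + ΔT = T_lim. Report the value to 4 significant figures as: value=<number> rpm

value=25.76 rpm

Throughput in SI: Q_s = 290.3 kg/h ÷ 3600 s/h = 0.0806389 kg/s
Mean residence time: t_res = M/Q_s = 8.25 kg / 0.0806389 kg/s = 102.308 s
Convert to metres: D = 0.0773 m, h = 0.00584 m
ΔT_a = T_lim − T_in = 287.2 °C − 176.1 °C = 111.1 K
γ̇_max² = ΔT_a·ρ·cp/(η·t_res) = 111.1·926·1513/(4773·102.308) = 318.759 s⁻²
γ̇_max = sqrt(318.759) = 17.8538 s⁻¹
N_max = γ̇_max h / (πD) = 17.8538·0.00584/(π·0.0773) = 0.429354 rev/s → ×60 = 25.7612 rpm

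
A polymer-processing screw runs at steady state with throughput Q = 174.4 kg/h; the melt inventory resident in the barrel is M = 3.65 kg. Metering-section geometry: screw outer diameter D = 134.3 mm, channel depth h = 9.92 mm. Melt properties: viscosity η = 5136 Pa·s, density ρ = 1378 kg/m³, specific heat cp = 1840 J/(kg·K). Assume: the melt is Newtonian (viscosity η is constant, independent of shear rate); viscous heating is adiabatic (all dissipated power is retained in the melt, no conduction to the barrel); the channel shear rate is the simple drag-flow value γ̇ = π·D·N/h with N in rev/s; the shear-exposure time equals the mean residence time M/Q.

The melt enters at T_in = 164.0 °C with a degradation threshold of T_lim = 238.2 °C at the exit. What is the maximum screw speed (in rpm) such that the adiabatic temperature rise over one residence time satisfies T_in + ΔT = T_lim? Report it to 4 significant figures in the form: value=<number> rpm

Throughput in SI: Q_s = 174.4 kg/h ÷ 3600 s/h = 0.0484444 kg/s
Mean residence time: t_res = M/Q_s = 3.65 kg / 0.0484444 kg/s = 75.344 s
Convert to metres: D = 0.1343 m, h = 0.00992 m
ΔT_a = T_lim − T_in = 238.2 − 164.0 = 74.2 K
Invert ΔT = ηγ̇²t_res/(ρcp) for γ̇: γ̇_max² = ΔT_a ρ cp / (η t_res) = 74.2·1378·1840 / (5136·75.344) = 486.18 s⁻²
γ̇_max = sqrt(486.18) = 22.0495 s⁻¹
Solve γ̇ = πDN/h for N: N_max = γ̇_max·h/(π·D) = 22.0495 × 0.00992 / (π × 0.1343) = 0.518423 rev/s = 31.1054 rpm

value=31.11 rpm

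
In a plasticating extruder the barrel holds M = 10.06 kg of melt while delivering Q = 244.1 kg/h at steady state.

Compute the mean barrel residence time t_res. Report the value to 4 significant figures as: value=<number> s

Convert throughput: Q = 244.1 kg/h = 244.1/3600 = 0.0678056 kg/s
t_res = M / Q_s = 10.06 ÷ 0.0678056 = 148.365 s

value=148.4 s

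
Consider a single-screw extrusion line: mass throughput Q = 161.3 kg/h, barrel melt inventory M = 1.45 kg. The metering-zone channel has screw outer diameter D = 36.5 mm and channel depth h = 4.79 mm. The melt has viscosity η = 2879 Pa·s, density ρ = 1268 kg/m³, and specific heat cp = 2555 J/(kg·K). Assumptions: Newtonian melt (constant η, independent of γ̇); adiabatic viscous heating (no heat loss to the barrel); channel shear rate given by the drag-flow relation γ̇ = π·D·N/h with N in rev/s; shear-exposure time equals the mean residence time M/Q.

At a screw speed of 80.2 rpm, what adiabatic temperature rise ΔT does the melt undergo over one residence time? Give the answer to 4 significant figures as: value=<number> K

value=29.45 K

Throughput in SI: Q_s = 161.3 kg/h ÷ 3600 s/h = 0.0448056 kg/s
t_res = M / Q_s = 1.45 / 0.0448056 = 32.3621 s
Convert to SI: D = 0.0365 m, h = 0.00479 m, N = 80.2/60 = 1.33667 rev/s
γ̇ = π D N / h = (π)(0.0365)(1.33667) / 0.00479 = 31.9986 s⁻¹
Adiabatic rise: ΔT = η γ̇² t_res / (ρ cp) = 2879·(31.9986)²·32.3621 / (1268·2555) = 29.4461 K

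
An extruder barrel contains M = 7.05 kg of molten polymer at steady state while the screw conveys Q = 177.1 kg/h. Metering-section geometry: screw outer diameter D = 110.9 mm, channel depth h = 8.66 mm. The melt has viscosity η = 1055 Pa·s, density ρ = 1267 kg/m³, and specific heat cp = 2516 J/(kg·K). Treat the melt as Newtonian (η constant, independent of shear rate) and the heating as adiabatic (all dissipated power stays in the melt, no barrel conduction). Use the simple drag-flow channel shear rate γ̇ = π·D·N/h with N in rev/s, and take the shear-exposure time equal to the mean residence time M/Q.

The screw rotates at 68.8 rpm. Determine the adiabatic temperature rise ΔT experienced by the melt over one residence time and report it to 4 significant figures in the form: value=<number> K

value=100.9 K

Q_s = Q / 3600 = 177.1 / 3600 = 0.0491944 kg/s
t_res = M / Q_s = 7.05 ÷ 0.0491944 = 143.309 s
Geometry in metres: D = 110.9 mm → 0.1109 m, h = 8.66 mm → 0.00866 m; screw speed N = 68.8 rpm = 1.14667 rev/s
Shear rate: γ̇ = πDN/h = π·0.1109·1.14667/0.00866 = 46.1318 s⁻¹
ΔT = η·γ̇²·t_res / (ρ·cp) = 1055 · (46.1318)² · 143.309 / (1267 · 2516) = 100.935 K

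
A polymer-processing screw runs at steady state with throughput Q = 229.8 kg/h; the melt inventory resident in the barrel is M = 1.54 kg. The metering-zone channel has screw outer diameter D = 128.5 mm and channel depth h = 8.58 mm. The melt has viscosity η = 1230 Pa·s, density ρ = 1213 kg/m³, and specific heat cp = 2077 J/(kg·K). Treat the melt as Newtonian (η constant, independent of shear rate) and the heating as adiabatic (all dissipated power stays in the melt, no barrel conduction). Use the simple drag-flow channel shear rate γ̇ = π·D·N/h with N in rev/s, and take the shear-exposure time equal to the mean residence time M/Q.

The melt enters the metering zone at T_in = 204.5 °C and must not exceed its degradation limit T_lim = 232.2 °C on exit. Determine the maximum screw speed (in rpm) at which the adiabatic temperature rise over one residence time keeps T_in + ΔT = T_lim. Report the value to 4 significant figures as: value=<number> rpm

value=61.84 rpm

Throughput in SI: Q_s = 229.8 kg/h ÷ 3600 s/h = 0.0638333 kg/s
t_res = M / Q_s = 1.54 ÷ 0.0638333 = 24.1253 s
Geometry in SI: D = 128.5 mm → 0.1285 m, h = 8.58 mm → 0.00858 m
Allowable rise: ΔT_a = T_lim − T_in = 232.2 − 204.5 = 27.7 K
Invert ΔT = ηγ̇²t_res/(ρcp) for γ̇: γ̇_max² = ΔT_a ρ cp / (η t_res) = 27.7·1213·2077 / (1230·24.1253) = 2351.79 s⁻²
Take the square root: γ̇_max = √(2351.79) = 48.4953 s⁻¹
Solve γ̇ = πDN/h for N: N_max = γ̇_max·h/(π·D) = 48.4953 × 0.00858 / (π × 0.1285) = 1.0307 rev/s = 61.8422 rpm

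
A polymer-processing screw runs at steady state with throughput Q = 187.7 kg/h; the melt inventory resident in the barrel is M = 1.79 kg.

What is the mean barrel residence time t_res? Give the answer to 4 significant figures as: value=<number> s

Throughput in SI: Q_s = 187.7 kg/h ÷ 3600 s/h = 0.0521389 kg/s
Mean residence time: t_res = M/Q_s = 1.79 kg / 0.0521389 kg/s = 34.3314 s

value=34.33 s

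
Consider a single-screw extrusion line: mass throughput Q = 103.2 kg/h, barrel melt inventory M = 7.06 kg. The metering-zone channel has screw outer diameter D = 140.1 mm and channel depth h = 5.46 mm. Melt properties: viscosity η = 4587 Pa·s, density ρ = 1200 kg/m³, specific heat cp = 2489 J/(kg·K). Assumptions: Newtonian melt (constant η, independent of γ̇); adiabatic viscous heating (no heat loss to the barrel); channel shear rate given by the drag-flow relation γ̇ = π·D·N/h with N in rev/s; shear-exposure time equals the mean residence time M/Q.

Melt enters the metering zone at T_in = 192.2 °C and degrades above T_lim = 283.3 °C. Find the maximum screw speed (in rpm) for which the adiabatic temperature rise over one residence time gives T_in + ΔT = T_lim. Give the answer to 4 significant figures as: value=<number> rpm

value=11.55 rpm

Throughput in SI: Q_s = 103.2 kg/h ÷ 3600 s/h = 0.0286667 kg/s
t_res = M / Q_s = 7.06 / 0.0286667 = 246.279 s
Geometry in SI: D = 140.1 mm → 0.1401 m, h = 5.46 mm → 0.00546 m
Allowable rise: ΔT_a = T_lim − T_in = 283.3 − 192.2 = 91.1 K
γ̇_max² = ΔT_a·ρ·cp/(η·t_res) = 91.1·1200·2489/(4587·246.279) = 240.862 s⁻²
γ̇_max = √240.862 = 15.5197 s⁻¹
N_max = γ̇_max h / (πD) = 15.5197·0.00546/(π·0.1401) = 0.192526 rev/s → ×60 = 11.5515 rpm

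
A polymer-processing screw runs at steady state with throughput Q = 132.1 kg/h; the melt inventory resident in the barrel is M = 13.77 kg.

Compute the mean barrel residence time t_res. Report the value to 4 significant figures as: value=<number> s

Q_s = Q / 3600 = 132.1 / 3600 = 0.0366944 kg/s
t_res = M / Q_s = 13.77 / 0.0366944 = 375.261 s

value=375.3 s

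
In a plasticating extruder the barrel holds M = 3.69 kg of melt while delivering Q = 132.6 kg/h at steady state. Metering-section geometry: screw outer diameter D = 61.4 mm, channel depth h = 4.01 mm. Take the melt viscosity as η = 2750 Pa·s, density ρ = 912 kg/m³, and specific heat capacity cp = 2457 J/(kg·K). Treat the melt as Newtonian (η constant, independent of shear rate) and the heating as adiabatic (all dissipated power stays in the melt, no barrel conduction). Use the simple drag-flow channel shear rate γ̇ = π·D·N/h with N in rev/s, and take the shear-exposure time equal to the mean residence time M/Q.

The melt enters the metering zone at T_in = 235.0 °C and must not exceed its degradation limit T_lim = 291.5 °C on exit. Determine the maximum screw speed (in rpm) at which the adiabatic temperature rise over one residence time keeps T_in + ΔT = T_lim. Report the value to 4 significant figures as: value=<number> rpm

Convert throughput: Q = 132.6 kg/h = 132.6/3600 = 0.0368333 kg/s
t_res = M / Q_s = 3.69 ÷ 0.0368333 = 100.181 s
Geometry in SI: D = 61.4 mm → 0.0614 m, h = 4.01 mm → 0.00401 m
Allowable rise: ΔT_a = T_lim − T_in = 291.5 − 235.0 = 56.5 K
γ̇_max² = ΔT_a·ρ·cp / (η·t_res) = [56.5 × 912 × 2457] / [2750 × 100.181] = 459.547 s⁻²
γ̇_max = sqrt(459.547) = 21.4371 s⁻¹
N_max = γ̇_max h / (πD) = 21.4371·0.00401/(π·0.0614) = 0.445647 rev/s → ×60 = 26.7388 rpm

value=26.74 rpm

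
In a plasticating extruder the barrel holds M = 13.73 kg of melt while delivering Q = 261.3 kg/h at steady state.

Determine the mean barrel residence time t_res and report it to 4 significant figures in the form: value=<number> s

value=189.2 s

Throughput in SI: Q_s = 261.3 kg/h ÷ 3600 s/h = 0.0725833 kg/s
t_res = M / Q_s = 13.73 ÷ 0.0725833 = 189.162 s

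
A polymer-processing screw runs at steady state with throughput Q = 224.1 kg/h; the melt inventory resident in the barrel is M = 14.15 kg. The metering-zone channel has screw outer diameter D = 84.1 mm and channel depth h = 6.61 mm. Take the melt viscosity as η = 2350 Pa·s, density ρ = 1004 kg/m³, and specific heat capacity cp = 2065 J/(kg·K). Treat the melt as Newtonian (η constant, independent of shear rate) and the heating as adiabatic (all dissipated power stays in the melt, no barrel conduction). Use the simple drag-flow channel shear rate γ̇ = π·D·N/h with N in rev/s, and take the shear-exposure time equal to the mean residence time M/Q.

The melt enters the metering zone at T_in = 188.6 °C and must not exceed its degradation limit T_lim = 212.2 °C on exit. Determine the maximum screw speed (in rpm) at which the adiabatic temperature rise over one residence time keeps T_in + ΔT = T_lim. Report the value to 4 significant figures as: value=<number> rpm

value=14.37 rpm

Throughput in SI: Q_s = 224.1 kg/h ÷ 3600 s/h = 0.06225 kg/s
Mean residence time: t_res = M/Q_s = 14.15 kg / 0.06225 kg/s = 227.309 s
Geometry in SI: D = 84.1 mm → 0.0841 m, h = 6.61 mm → 0.00661 m
ΔT_a = T_lim − T_in = 212.2 °C − 188.6 °C = 23.6 K
Invert ΔT = ηγ̇²t_res/(ρcp) for γ̇: γ̇_max² = ΔT_a ρ cp / (η t_res) = 23.6·1004·2065 / (2350·227.309) = 91.5969 s⁻²
Take the square root: γ̇_max = √(91.5969) = 9.57063 s⁻¹
Solve γ̇ = πDN/h for N: N_max = γ̇_max·h/(π·D) = 9.57063 × 0.00661 / (π × 0.0841) = 0.23944 rev/s = 14.3664 rpm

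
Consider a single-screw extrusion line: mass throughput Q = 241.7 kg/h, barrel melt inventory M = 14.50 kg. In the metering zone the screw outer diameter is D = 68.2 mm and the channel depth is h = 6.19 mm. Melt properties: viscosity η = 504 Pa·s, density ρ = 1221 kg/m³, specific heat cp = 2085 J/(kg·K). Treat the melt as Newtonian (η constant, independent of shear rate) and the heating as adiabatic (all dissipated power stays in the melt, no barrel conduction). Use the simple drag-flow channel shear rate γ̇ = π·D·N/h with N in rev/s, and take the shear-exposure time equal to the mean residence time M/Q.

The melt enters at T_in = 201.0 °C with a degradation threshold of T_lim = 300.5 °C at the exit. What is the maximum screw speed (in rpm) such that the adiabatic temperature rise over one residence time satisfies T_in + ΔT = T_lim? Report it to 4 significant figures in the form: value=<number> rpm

value=83.62 rpm

Throughput in SI: Q_s = 241.7 kg/h ÷ 3600 s/h = 0.0671389 kg/s
Mean residence time: t_res = M/Q_s = 14.50 kg / 0.0671389 kg/s = 215.97 s
Convert to metres: D = 0.0682 m, h = 0.00619 m
ΔT_a = T_lim − T_in = 300.5 − 201.0 = 99.5 K
Invert ΔT = ηγ̇²t_res/(ρcp) for γ̇: γ̇_max² = ΔT_a ρ cp / (η t_res) = 99.5·1221·2085 / (504·215.97) = 2327.13 s⁻²
γ̇_max = sqrt(2327.13) = 48.2403 s⁻¹
N_max = γ̇_max·h / (π·D) = 48.2403 · 0.00619 / (π · 0.0682) = 1.39369 rev/s = 83.6215 rpm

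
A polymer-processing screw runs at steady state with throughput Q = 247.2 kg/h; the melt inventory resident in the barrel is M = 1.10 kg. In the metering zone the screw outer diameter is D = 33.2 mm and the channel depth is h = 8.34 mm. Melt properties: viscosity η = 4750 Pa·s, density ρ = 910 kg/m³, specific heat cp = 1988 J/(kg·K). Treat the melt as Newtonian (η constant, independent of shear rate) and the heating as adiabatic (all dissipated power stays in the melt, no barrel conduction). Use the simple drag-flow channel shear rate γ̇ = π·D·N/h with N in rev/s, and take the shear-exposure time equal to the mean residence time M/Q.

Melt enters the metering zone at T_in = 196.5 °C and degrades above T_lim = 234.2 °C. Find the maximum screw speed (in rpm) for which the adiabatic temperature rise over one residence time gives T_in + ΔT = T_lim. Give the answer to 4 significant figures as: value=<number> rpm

value=143.6 rpm

Throughput in SI: Q_s = 247.2 kg/h ÷ 3600 s/h = 0.0686667 kg/s
Mean residence time: t_res = M/Q_s = 1.10 kg / 0.0686667 kg/s = 16.0194 s
Convert to metres: D = 0.0332 m, h = 0.00834 m
ΔT_a = T_lim − T_in = 234.2 °C − 196.5 °C = 37.7 K
γ̇_max² = ΔT_a·ρ·cp/(η·t_res) = 37.7·910·1988/(4750·16.0194) = 896.311 s⁻²
γ̇_max = √896.311 = 29.9385 s⁻¹
Solve γ̇ = πDN/h for N: N_max = γ̇_max·h/(π·D) = 29.9385 × 0.00834 / (π × 0.0332) = 2.39391 rev/s = 143.634 rpm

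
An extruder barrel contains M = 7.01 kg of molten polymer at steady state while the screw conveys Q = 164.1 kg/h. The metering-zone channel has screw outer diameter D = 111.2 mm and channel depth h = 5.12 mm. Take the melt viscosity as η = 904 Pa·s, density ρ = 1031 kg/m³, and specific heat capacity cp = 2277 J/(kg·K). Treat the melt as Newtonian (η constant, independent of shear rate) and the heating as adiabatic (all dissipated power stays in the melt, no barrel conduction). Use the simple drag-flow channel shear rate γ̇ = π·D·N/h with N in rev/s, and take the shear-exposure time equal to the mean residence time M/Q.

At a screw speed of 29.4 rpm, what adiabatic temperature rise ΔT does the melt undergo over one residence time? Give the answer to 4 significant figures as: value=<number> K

value=66.19 K

Throughput in SI: Q_s = 164.1 kg/h ÷ 3600 s/h = 0.0455833 kg/s
Mean residence time: t_res = M/Q_s = 7.01 kg / 0.0455833 kg/s = 153.784 s
Geometry in metres: D = 111.2 mm → 0.1112 m, h = 5.12 mm → 0.00512 m; screw speed N = 29.4 rpm = 0.49 rev/s
γ̇ = π·D·N / h = π · 0.1112 · 0.49 / 0.00512 = 33.4334 s⁻¹
ΔT = η·γ̇²·t_res / (ρ·cp) = 904 · (33.4334)² · 153.784 / (1031 · 2277) = 66.1942 K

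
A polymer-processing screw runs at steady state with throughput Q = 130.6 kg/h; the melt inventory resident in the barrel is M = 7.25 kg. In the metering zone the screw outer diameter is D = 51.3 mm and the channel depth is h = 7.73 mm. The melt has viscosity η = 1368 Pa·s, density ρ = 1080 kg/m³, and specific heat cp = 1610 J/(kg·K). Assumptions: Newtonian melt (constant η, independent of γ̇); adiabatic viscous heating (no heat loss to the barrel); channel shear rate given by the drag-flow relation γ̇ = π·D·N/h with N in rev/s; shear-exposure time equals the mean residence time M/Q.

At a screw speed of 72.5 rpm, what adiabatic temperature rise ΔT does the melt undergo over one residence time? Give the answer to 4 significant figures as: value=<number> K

Throughput in SI: Q_s = 130.6 kg/h ÷ 3600 s/h = 0.0362778 kg/s
Mean residence time: t_res = M/Q_s = 7.25 kg / 0.0362778 kg/s = 199.847 s
D = 51.3 mm = 0.0513 m;  h = 7.73 mm = 0.00773 m;  N = 72.5 rpm / 60 = 1.20833 rev/s
γ̇ = π D N / h = (π)(0.0513)(1.20833) / 0.00773 = 25.1927 s⁻¹
ΔT = η·γ̇²·t_res/(ρ·cp) = [1368 × 25.1927² × 199.847] / [1080 × 1610] = 99.789 K

value=99.79 K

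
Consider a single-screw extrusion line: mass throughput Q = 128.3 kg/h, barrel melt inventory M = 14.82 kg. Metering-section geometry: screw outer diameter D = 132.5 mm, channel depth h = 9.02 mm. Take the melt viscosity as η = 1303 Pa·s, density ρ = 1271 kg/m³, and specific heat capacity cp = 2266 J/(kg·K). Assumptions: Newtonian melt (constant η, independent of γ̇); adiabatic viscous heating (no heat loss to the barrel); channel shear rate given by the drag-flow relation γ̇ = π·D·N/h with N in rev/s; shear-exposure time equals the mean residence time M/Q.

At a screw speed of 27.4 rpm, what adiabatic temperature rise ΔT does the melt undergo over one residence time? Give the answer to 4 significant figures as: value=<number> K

value=83.56 K

Throughput in SI: Q_s = 128.3 kg/h ÷ 3600 s/h = 0.0356389 kg/s
t_res = M / Q_s = 14.82 / 0.0356389 = 415.838 s
D = 132.5 mm = 0.1325 m;  h = 9.02 mm = 0.00902 m;  N = 27.4 rpm / 60 = 0.456667 rev/s
Shear rate: γ̇ = πDN/h = π·0.1325·0.456667/0.00902 = 21.0746 s⁻¹
ΔT = η·γ̇²·t_res/(ρ·cp) = [1303 × 21.0746² × 415.838] / [1271 × 2266] = 83.5565 K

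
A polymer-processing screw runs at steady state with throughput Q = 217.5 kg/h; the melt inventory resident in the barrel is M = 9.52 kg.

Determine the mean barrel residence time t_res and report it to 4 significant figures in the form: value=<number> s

value=157.6 s

Q_s = Q / 3600 = 217.5 / 3600 = 0.0604167 kg/s
Mean residence time: t_res = M/Q_s = 9.52 kg / 0.0604167 kg/s = 157.572 s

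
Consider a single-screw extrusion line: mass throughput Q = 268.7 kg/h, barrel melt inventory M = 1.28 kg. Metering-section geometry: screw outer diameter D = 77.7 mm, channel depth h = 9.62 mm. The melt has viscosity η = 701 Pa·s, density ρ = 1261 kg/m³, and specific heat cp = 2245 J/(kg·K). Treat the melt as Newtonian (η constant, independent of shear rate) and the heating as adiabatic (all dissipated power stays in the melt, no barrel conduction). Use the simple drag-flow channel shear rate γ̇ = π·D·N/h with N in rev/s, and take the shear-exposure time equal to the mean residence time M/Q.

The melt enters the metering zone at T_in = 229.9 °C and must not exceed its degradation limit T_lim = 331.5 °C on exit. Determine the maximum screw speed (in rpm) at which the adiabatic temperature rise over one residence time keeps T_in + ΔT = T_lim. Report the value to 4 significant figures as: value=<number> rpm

Q_s = Q / 3600 = 268.7 / 3600 = 0.0746389 kg/s
t_res = M / Q_s = 1.28 ÷ 0.0746389 = 17.1492 s
Geometry in SI: D = 77.7 mm → 0.0777 m, h = 9.62 mm → 0.00962 m
ΔT_a = T_lim − T_in = 331.5 − 229.9 = 101.6 K
γ̇_max² = ΔT_a·ρ·cp/(η·t_res) = 101.6·1261·2245/(701·17.1492) = 23925.6 s⁻²
γ̇_max = √23925.6 = 154.679 s⁻¹
N_max = γ̇_max h / (πD) = 154.679·0.00962/(π·0.0777) = 6.09586 rev/s → ×60 = 365.752 rpm

value=365.8 rpm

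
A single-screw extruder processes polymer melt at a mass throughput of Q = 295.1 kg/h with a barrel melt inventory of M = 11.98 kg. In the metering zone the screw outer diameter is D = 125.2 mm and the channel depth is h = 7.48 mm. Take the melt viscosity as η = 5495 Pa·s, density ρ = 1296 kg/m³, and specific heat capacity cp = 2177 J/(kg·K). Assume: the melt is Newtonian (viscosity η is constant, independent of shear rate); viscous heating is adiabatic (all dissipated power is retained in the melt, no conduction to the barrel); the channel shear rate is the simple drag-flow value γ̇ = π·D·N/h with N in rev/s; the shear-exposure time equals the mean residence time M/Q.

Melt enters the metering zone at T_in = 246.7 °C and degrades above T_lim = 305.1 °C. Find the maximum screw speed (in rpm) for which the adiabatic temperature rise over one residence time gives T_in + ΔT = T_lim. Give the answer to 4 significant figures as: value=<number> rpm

Throughput in SI: Q_s = 295.1 kg/h ÷ 3600 s/h = 0.0819722 kg/s
Mean residence time: t_res = M/Q_s = 11.98 kg / 0.0819722 kg/s = 146.147 s
Convert to metres: D = 0.1252 m, h = 0.00748 m
ΔT_a = T_lim − T_in = 305.1 °C − 246.7 °C = 58.4 K
γ̇_max² = ΔT_a·ρ·cp/(η·t_res) = 58.4·1296·2177/(5495·146.147) = 205.172 s⁻²
Take the square root: γ̇_max = √(205.172) = 14.3238 s⁻¹
Solve γ̇ = πDN/h for N: N_max = γ̇_max·h/(π·D) = 14.3238 × 0.00748 / (π × 0.1252) = 0.2724 rev/s = 16.344 rpm

value=16.34 rpm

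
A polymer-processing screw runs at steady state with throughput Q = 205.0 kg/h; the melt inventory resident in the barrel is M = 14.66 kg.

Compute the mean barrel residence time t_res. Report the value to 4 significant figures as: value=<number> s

value=257.4 s

Throughput in SI: Q_s = 205.0 kg/h ÷ 3600 s/h = 0.0569444 kg/s
Mean residence time: t_res = M/Q_s = 14.66 kg / 0.0569444 kg/s = 257.444 s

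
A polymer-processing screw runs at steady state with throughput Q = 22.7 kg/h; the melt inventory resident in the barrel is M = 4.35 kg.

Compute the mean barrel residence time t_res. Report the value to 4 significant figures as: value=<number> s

value=689.9 s

Convert throughput: Q = 22.7 kg/h = 22.7/3600 = 0.00630556 kg/s
t_res = M / Q_s = 4.35 ÷ 0.00630556 = 689.868 s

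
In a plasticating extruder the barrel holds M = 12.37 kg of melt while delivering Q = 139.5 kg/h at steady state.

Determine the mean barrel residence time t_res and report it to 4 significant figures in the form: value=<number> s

value=319.2 s

Q_s = Q / 3600 = 139.5 / 3600 = 0.03875 kg/s
t_res = M / Q_s = 12.37 ÷ 0.03875 = 319.226 s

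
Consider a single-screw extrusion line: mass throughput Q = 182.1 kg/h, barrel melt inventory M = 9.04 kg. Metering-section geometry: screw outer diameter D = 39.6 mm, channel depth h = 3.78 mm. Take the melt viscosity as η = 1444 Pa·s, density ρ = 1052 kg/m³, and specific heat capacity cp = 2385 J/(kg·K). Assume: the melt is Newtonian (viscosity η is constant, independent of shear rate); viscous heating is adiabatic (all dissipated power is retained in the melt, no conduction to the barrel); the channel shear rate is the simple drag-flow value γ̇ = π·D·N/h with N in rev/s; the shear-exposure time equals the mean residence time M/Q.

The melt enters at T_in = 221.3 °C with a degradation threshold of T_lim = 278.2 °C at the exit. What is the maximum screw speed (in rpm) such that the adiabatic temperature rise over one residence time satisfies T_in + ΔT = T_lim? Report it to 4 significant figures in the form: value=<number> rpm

Throughput in SI: Q_s = 182.1 kg/h ÷ 3600 s/h = 0.0505833 kg/s
t_res = M / Q_s = 9.04 / 0.0505833 = 178.715 s
Geometry in SI: D = 39.6 mm → 0.0396 m, h = 3.78 mm → 0.00378 m
ΔT_a = T_lim − T_in = 278.2 − 221.3 = 56.9 K
Invert ΔT = ηγ̇²t_res/(ρcp) for γ̇: γ̇_max² = ΔT_a ρ cp / (η t_res) = 56.9·1052·2385 / (1444·178.715) = 553.208 s⁻²
Take the square root: γ̇_max = √(553.208) = 23.5204 s⁻¹
N_max = γ̇_max h / (πD) = 23.5204·0.00378/(π·0.0396) = 0.714646 rev/s → ×60 = 42.8787 rpm

value=42.88 rpm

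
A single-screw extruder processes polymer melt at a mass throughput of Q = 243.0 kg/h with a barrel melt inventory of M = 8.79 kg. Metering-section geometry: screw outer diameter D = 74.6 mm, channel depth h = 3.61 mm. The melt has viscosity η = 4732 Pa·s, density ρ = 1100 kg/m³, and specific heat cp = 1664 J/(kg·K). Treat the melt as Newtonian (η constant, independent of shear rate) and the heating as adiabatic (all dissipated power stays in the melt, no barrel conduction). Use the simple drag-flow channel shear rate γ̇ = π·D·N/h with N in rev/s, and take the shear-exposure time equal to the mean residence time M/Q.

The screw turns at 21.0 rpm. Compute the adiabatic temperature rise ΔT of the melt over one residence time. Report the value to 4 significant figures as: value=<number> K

Throughput in SI: Q_s = 243.0 kg/h ÷ 3600 s/h = 0.0675 kg/s
t_res = M / Q_s = 8.79 / 0.0675 = 130.222 s
Convert to SI: D = 0.0746 m, h = 0.00361 m, N = 21.0/60 = 0.35 rev/s
γ̇ = π D N / h = (π)(0.0746)(0.35) / 0.00361 = 22.7222 s⁻¹
ΔT = η·γ̇²·t_res/(ρ·cp) = [4732 × 22.7222² × 130.222] / [1100 × 1664] = 173.813 K

value=173.8 K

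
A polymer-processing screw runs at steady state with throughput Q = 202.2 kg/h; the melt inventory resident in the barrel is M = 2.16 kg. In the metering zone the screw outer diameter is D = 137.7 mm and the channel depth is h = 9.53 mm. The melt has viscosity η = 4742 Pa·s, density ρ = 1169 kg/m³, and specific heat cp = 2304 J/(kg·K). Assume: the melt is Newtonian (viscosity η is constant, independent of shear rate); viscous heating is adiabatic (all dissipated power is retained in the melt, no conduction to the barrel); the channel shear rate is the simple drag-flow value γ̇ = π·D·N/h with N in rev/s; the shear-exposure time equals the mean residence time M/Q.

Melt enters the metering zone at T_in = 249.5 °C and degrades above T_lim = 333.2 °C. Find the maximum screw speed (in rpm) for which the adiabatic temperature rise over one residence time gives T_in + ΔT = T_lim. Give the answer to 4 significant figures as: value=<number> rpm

Q_s = Q / 3600 = 202.2 / 3600 = 0.0561667 kg/s
t_res = M / Q_s = 2.16 / 0.0561667 = 38.457 s
Convert to metres: D = 0.1377 m, h = 0.00953 m
ΔT_a = T_lim − T_in = 333.2 °C − 249.5 °C = 83.7 K
γ̇_max² = ΔT_a·ρ·cp/(η·t_res) = 83.7·1169·2304/(4742·38.457) = 1236.19 s⁻²
γ̇_max = sqrt(1236.19) = 35.1595 s⁻¹
Solve γ̇ = πDN/h for N: N_max = γ̇_max·h/(π·D) = 35.1595 × 0.00953 / (π × 0.1377) = 0.774555 rev/s = 46.4733 rpm

value=46.47 rpm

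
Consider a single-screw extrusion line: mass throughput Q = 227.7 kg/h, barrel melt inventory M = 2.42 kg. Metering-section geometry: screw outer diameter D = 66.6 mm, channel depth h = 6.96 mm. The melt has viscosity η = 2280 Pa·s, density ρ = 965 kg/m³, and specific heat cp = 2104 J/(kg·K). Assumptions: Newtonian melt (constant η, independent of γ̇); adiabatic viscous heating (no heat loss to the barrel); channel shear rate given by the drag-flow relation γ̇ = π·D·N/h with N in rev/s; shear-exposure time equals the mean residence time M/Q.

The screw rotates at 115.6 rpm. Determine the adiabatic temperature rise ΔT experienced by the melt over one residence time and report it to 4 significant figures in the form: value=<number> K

value=144.1 K

Convert throughput: Q = 227.7 kg/h = 227.7/3600 = 0.06325 kg/s
t_res = M / Q_s = 2.42 ÷ 0.06325 = 38.2609 s
Convert to SI: D = 0.0666 m, h = 0.00696 m, N = 115.6/60 = 1.92667 rev/s
Shear rate: γ̇ = πDN/h = π·0.0666·1.92667/0.00696 = 57.9191 s⁻¹
ΔT = η·γ̇²·t_res/(ρ·cp) = [2280 × 57.9191² × 38.2609] / [965 × 2104] = 144.132 K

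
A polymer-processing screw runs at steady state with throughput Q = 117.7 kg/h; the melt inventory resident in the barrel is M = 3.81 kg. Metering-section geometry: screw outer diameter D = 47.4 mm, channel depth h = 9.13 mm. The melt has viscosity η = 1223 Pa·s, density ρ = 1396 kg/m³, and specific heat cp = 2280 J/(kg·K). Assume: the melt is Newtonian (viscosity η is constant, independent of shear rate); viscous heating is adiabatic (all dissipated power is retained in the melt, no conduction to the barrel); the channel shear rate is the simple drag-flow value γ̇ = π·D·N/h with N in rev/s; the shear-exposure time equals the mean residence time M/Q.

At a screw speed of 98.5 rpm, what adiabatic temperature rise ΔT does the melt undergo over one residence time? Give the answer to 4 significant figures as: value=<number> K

value=32.10 K

Convert throughput: Q = 117.7 kg/h = 117.7/3600 = 0.0326944 kg/s
t_res = M / Q_s = 3.81 / 0.0326944 = 116.534 s
Geometry in metres: D = 47.4 mm → 0.0474 m, h = 9.13 mm → 0.00913 m; screw speed N = 98.5 rpm = 1.64167 rev/s
γ̇ = π·D·N / h = π · 0.0474 · 1.64167 / 0.00913 = 26.7758 s⁻¹
ΔT = η·γ̇²·t_res / (ρ·cp) = 1223 · (26.7758)² · 116.534 / (1396 · 2280) = 32.1027 K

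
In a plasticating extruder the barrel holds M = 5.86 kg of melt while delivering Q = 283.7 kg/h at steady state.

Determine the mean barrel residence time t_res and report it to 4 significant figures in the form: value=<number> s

value=74.36 s

Convert throughput: Q = 283.7 kg/h = 283.7/3600 = 0.0788056 kg/s
t_res = M / Q_s = 5.86 ÷ 0.0788056 = 74.3602 s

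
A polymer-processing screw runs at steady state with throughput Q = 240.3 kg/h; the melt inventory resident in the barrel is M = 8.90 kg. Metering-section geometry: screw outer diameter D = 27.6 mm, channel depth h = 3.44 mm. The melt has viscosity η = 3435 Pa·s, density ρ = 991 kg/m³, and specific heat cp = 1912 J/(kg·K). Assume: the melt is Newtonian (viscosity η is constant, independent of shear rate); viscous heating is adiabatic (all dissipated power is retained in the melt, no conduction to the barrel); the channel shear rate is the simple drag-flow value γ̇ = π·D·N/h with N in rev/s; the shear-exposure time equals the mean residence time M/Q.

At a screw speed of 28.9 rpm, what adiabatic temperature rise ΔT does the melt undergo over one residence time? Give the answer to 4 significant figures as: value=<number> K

Convert throughput: Q = 240.3 kg/h = 240.3/3600 = 0.06675 kg/s
t_res = M / Q_s = 8.90 ÷ 0.06675 = 133.333 s
Convert to SI: D = 0.0276 m, h = 0.00344 m, N = 28.9/60 = 0.481667 rev/s
γ̇ = π·D·N / h = π · 0.0276 · 0.481667 / 0.00344 = 12.1408 s⁻¹
Adiabatic rise: ΔT = η γ̇² t_res / (ρ cp) = 3435·(12.1408)²·133.333 / (991·1912) = 35.6285 K

value=35.63 K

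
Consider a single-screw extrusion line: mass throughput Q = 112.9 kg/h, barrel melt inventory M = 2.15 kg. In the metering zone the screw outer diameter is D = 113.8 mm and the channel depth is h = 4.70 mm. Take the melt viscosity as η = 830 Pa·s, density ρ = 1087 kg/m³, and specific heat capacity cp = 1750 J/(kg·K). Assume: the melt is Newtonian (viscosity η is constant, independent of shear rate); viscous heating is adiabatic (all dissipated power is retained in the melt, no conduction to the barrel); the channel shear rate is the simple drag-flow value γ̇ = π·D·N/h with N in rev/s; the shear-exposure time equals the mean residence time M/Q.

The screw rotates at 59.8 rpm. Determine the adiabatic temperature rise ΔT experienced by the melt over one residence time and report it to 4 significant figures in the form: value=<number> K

Throughput in SI: Q_s = 112.9 kg/h ÷ 3600 s/h = 0.0313611 kg/s
t_res = M / Q_s = 2.15 ÷ 0.0313611 = 68.5562 s
Geometry in metres: D = 113.8 mm → 0.1138 m, h = 4.70 mm → 0.0047 m; screw speed N = 59.8 rpm = 0.996667 rev/s
γ̇ = π D N / h = (π)(0.1138)(0.996667) / 0.0047 = 75.8131 s⁻¹
Adiabatic rise: ΔT = η γ̇² t_res / (ρ cp) = 830·(75.8131)²·68.5562 / (1087·1750) = 171.928 K

value=171.9 K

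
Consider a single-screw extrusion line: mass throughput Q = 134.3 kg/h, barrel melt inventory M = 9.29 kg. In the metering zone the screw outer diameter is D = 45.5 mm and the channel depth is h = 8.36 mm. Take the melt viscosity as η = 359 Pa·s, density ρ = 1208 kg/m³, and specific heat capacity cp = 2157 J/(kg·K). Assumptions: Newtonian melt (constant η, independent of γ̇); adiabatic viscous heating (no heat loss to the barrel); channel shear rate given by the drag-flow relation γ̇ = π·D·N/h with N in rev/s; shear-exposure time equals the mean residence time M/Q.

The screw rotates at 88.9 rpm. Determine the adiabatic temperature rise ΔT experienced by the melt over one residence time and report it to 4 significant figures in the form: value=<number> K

value=22.02 K

Q_s = Q / 3600 = 134.3 / 3600 = 0.0373056 kg/s
Mean residence time: t_res = M/Q_s = 9.29 kg / 0.0373056 kg/s = 249.025 s
D = 45.5 mm = 0.0455 m;  h = 8.36 mm = 0.00836 m;  N = 88.9 rpm / 60 = 1.48167 rev/s
Shear rate: γ̇ = πDN/h = π·0.0455·1.48167/0.00836 = 25.3341 s⁻¹
Adiabatic rise: ΔT = η γ̇² t_res / (ρ cp) = 359·(25.3341)²·249.025 / (1208·2157) = 22.0207 K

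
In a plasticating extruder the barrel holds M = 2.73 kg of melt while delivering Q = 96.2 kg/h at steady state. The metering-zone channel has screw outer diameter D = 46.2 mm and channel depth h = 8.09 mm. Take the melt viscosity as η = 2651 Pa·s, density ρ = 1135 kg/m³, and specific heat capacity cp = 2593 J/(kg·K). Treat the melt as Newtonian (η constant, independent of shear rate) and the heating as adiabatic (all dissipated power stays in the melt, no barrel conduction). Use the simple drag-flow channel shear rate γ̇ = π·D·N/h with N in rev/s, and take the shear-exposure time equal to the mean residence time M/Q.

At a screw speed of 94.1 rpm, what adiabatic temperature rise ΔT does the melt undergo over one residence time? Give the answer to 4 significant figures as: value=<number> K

Q_s = Q / 3600 = 96.2 / 3600 = 0.0267222 kg/s
t_res = M / Q_s = 2.73 ÷ 0.0267222 = 102.162 s
Convert to SI: D = 0.0462 m, h = 0.00809 m, N = 94.1/60 = 1.56833 rev/s
γ̇ = π·D·N / h = π · 0.0462 · 1.56833 / 0.00809 = 28.1373 s⁻¹
ΔT = η·γ̇²·t_res / (ρ·cp) = 2651 · (28.1373)² · 102.162 / (1135 · 2593) = 72.8559 K

value=72.86 K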